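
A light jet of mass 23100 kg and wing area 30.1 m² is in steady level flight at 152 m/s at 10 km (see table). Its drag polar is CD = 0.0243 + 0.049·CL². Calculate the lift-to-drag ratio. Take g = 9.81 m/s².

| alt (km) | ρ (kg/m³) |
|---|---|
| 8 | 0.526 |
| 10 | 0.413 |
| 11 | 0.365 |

L/D = 10.8

At 10 km, from the table: ρ = 0.413 kg/m³.
Weight W = mg = 23100 × 9.81 = 2.2661×10^5 N; in level flight L = W.
q = ½ρv² = ½ × 0.413 × 152² = 4771 Pa.
CL = 2W/(ρv²S) = 2×2.2661×10^5/(0.413×152²×30.1) = 1.578.
CD = 0.0243 + 0.049 × 1.578² = 0.1463.
L/D = CL/CD = 1.578 / 0.1463 = 10.8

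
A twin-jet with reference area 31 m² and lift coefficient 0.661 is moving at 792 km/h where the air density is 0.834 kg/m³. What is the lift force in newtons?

L = 4.14×10^5 N

Convert speed: v = 792 km/h ÷ 3.6 = 220 m/s.
L = ½ρv²S·CL = ½ × 0.834 × 220² × 31 × 0.661 = 4.14×10^5 N ≈ 414 kN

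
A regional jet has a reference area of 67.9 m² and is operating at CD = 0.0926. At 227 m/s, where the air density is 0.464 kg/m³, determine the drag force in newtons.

D = 75200 N

D = ½ρv²S·CD = ½ × 0.464 × 227² × 67.9 × 0.0926 = 75200 N ≈ 75.2 kN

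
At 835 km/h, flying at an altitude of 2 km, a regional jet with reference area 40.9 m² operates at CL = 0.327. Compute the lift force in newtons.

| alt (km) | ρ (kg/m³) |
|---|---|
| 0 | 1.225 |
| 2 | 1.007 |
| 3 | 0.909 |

At 2 km, from the table: ρ = 1.007 kg/m³.
Convert speed: v = 835 km/h ÷ 3.6 = 231.9 m/s.
Dynamic pressure q = ½ρv² = ½ × 1.007 × 231.9² = 27090 Pa.
L = q·S·CL = 27090 × 40.9 × 0.327 = 3.62×10^5 N ≈ 362 kN

L = 3.62×10^5 N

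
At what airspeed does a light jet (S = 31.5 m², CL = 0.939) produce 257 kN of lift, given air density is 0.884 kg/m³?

L = ½ρv²S·CL ⇒ v = √(2L/(ρ·S·CL))
v = √(2 × 2.57×10^5 / (0.884 × 31.5 × 0.939)) = √19660 = 140 m/s

v = 140 m/s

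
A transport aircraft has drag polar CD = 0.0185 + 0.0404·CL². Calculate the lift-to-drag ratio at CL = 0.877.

L/D = 17.7

CD = 0.0185 + 0.0404 × 0.877² = 0.04957
L/D = CL/CD = 0.877 / 0.04957 = 17.7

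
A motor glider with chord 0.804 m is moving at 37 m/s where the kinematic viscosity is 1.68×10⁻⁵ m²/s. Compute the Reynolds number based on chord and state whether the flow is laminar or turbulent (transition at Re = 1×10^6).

Re = 1.77×10^6 (turbulent)

Re = v·c/ν = 37 × 0.804 / (1.68×10⁻⁵) = 1.77×10^6
Since 1.77×10^6 > 1×10^6, the flow is turbulent.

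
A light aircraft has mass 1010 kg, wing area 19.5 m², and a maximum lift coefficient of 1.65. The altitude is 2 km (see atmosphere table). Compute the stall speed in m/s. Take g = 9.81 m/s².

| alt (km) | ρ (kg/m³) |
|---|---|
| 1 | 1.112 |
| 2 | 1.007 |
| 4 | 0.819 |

V_stall = 24.7 m/s

At 2 km, from the table: ρ = 1.007 kg/m³.
Weight W = mg = 1010 × 9.81 = 9908 N.
V_stall = √(2W/(ρ·S·CL,max)) = √(2 × 9908 / (1.007 × 19.5 × 1.65))
V_stall = √611.6 = 24.7 m/s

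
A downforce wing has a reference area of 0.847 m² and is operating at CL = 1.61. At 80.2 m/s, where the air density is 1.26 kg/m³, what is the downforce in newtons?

L = ½ρv²S·CL = ½ × 1.26 × 80.2² × 0.847 × 1.61 = 5530 N ≈ 5.53 kN

L = 5530 N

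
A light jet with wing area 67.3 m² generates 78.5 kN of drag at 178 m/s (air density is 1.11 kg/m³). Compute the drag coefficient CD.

CD = 0.0663

From D = ½ρv²S·CD, rearranging gives CD = 2D/(ρv²S).
CD = 2 × 78500 / (1.11 × 178² × 67.3) = 0.0663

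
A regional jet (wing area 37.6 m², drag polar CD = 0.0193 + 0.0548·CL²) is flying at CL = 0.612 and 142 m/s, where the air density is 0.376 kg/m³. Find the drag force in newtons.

CD = 0.0193 + 0.0548 × 0.612² = 0.03983
D = ½ρv²S·CD = ½ × 0.376 × 142² × 37.6 × 0.03983 = 5680 N

D = 5680 N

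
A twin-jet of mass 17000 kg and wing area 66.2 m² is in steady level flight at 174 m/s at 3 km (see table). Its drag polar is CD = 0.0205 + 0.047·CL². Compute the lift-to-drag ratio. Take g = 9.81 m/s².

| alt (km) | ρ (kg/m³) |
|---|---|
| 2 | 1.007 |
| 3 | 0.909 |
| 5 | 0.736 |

L/D = 8.29

At 3 km, from the table: ρ = 0.909 kg/m³.
Level flight ⇒ L = W = m·g = 17000 × 9.81 = 1.6677×10^5 N.
Dynamic pressure q = 0.5 × 0.909 × 174² = 13760 Pa.
Required CL = L/(qS) = 1.6677×10^5/(13760·66.2) = 0.1831.
CD = 0.0205 + 0.047 × 0.1831² = 0.02208.
L/D = CL/CD = 0.1831 / 0.02208 = 8.29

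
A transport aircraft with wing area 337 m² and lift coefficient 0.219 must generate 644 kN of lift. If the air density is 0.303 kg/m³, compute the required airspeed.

v = 240 m/s

L = ½ρv²S·CL ⇒ v = √(2L/(ρ·S·CL))
v = √(2 × 6.44×10^5 / (0.303 × 337 × 0.219)) = √57600 = 240 m/s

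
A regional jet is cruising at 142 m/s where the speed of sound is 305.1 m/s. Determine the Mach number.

M = v/a = 142 / 305.1 = 0.465

M = 0.465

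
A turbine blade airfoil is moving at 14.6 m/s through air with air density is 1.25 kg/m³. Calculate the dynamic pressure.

q = ½ρv² = ½ × 1.25 × 14.6² = 133 Pa

q = 133 Pa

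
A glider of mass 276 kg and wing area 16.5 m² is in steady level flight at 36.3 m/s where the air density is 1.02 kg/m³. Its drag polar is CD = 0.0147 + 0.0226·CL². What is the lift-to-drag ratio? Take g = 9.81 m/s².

L/D = 15.2

Weight W = mg = 276 × 9.81 = 2707.6 N; in level flight L = W.
Dynamic pressure q = 0.5 × 1.02 × 36.3² = 672 Pa.
CL = 2W/(ρv²S) = 2×2707.6/(1.02×36.3²×16.5) = 0.2442.
CD = 0.0147 + 0.0226 × 0.2442² = 0.01605.
L/D = CL/CD = 0.2442 / 0.01605 = 15.2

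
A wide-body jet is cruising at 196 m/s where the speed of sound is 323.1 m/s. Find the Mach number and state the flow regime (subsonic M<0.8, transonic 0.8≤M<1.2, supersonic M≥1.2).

M = 0.607 (subsonic)

M = v/a = 196 / 323.1 = 0.607
M = 0.607 → subsonic.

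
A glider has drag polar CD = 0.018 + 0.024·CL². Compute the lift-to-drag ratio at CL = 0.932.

CD = 0.018 + 0.024 × 0.932² = 0.03885
L/D = CL/CD = 0.932 / 0.03885 = 24

L/D = 24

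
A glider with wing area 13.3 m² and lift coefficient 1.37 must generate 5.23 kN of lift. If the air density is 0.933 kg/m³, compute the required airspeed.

v = 24.8 m/s

L = ½ρv²S·CL ⇒ v = √(2L/(ρ·S·CL))
v = √(2 × 5230 / (0.933 × 13.3 × 1.37)) = √615.3 = 24.8 m/s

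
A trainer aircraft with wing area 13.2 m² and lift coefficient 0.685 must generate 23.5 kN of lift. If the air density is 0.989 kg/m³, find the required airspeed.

v = 72.5 m/s

L = ½ρv²S·CL ⇒ v = √(2L/(ρ·S·CL))
v = √(2 × 23500 / (0.989 × 13.2 × 0.685)) = √5256 = 72.5 m/s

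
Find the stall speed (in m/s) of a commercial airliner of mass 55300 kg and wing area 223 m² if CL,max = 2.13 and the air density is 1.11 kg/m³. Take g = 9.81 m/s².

At stall, lift equals weight: L = W = m·g = 55300 × 9.81 = 5.425×10^5 N.
From L = ½ρV²S·CL,max = W: V_stall = √(2W/(ρSCL,max)) = √(2·5.425×10^5/(1.11·223·2.13))
V_stall = √2058 = 45.4 m/s

V_stall = 45.4 m/s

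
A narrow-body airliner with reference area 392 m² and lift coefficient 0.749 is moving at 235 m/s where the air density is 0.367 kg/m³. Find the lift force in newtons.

L = ½ρv²S·CL = ½ × 0.367 × 235² × 392 × 0.749 = 2.98×10^6 N ≈ 2980 kN

L = 2.98×10^6 N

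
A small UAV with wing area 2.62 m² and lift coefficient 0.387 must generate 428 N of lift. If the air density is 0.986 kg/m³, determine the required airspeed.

v = 29.3 m/s

L = ½ρv²S·CL ⇒ v = √(2L/(ρ·S·CL))
v = √(2 × 428 / (0.986 × 2.62 × 0.387)) = √856.2 = 29.3 m/s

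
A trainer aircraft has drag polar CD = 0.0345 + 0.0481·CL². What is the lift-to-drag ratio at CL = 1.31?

CD = 0.0345 + 0.0481 × 1.31² = 0.117
L/D = CL/CD = 1.31 / 0.117 = 11.2

L/D = 11.2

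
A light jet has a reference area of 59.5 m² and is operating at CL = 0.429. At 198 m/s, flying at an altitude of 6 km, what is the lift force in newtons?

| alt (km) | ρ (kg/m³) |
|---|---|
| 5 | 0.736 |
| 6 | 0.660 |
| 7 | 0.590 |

L = 3.3×10^5 N

At 6 km, from the table: ρ = 0.660 kg/m³.
Dynamic pressure q = ½ρv² = ½ × 0.66 × 198² = 12940 Pa.
L = q·S·CL = 12940 × 59.5 × 0.429 = 3.3×10^5 N ≈ 330 kN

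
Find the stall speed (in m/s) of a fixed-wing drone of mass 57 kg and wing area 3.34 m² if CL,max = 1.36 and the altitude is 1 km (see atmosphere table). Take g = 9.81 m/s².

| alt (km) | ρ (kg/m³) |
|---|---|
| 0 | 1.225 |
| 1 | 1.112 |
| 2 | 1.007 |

At 1 km, from the table: ρ = 1.112 kg/m³.
Stall occurs when L = W at CL,max. W = mg = 57 × 9.81 = 559.2 N.
V_stall = √(2W/(ρ·S·CL,max)) = √(2 × 559.2 / (1.112 × 3.34 × 1.36))
V_stall = √221.4 = 14.9 m/s

V_stall = 14.9 m/s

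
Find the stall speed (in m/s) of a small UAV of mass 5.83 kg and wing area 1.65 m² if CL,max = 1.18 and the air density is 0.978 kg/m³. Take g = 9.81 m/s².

V_stall = 7.75 m/s

Weight W = mg = 5.83 × 9.81 = 57.19 N.
V_stall = √(2W/(ρ·S·CL,max)) = √(2 × 57.19 / (0.978 × 1.65 × 1.18))
V_stall = √60.07 = 7.75 m/s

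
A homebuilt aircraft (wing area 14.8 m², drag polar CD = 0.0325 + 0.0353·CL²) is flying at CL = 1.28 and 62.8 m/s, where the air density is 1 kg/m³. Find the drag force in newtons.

D = 2640 N

CD = 0.0325 + 0.0353 × 1.28² = 0.09034
D = ½ρv²S·CD = ½ × 1 × 62.8² × 14.8 × 0.09034 = 2640 N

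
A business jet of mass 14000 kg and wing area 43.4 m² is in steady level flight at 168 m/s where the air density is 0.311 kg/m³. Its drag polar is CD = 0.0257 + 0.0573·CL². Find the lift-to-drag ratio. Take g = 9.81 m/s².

L/D = 13

Level flight ⇒ L = W = m·g = 14000 × 9.81 = 1.3734×10^5 N.
Dynamic pressure q = 0.5 × 0.311 × 168² = 4389 Pa.
CL = W/(q·S) = 1.3734×10^5 / (4389 × 43.4) = 0.721.
CD = 0.0257 + 0.0573 × 0.721² = 0.05549.
L/D = CL/CD = 0.721 / 0.05549 = 13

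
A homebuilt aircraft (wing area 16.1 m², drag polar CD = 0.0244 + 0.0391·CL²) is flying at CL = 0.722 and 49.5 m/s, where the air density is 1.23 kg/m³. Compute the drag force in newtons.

CD = 0.0244 + 0.0391 × 0.722² = 0.04478
D = ½ρv²S·CD = ½ × 1.23 × 49.5² × 16.1 × 0.04478 = 1090 N

D = 1090 N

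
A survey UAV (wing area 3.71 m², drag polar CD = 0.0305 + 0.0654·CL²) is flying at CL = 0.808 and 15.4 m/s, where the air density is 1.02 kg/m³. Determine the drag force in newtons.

D = 32.8 N

CD = 0.0305 + 0.0654 × 0.808² = 0.0732
D = ½ρv²S·CD = ½ × 1.02 × 15.4² × 3.71 × 0.0732 = 32.8 N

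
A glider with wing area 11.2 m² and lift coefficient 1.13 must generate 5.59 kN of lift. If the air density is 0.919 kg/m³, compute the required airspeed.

L = ½ρv²S·CL ⇒ v = √(2L/(ρ·S·CL))
v = √(2 × 5590 / (0.919 × 11.2 × 1.13)) = √961.2 = 31 m/s

v = 31 m/s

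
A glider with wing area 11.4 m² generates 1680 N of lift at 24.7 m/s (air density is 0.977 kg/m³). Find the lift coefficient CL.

From L = ½ρv²S·CL, rearranging gives CL = 2L/(ρv²S).
CL = 2 × 1680 / (0.977 × 24.7² × 11.4) = 0.494

CL = 0.494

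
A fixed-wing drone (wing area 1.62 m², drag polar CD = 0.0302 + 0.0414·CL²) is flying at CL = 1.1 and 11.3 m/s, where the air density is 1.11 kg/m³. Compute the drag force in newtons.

CD = 0.0302 + 0.0414 × 1.1² = 0.08029
D = ½ρv²S·CD = ½ × 1.11 × 11.3² × 1.62 × 0.08029 = 9.22 N

D = 9.22 N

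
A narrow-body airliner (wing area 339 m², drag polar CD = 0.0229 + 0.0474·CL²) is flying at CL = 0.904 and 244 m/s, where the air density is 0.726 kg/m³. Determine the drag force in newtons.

CD = 0.0229 + 0.0474 × 0.904² = 0.06164
D = ½ρv²S·CD = ½ × 0.726 × 244² × 339 × 0.06164 = 4.52×10^5 N

D = 4.52×10^5 N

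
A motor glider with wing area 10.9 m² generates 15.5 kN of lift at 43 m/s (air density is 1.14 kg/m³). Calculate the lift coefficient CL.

CL = 1.35

From L = ½ρv²S·CL, rearranging gives CL = 2L/(ρv²S).
CL = 2 × 15500 / (1.14 × 43² × 10.9) = 1.35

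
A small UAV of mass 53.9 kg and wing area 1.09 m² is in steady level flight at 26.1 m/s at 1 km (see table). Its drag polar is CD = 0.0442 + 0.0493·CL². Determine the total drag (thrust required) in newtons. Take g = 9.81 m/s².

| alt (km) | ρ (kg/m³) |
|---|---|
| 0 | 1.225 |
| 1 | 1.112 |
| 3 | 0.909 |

At 1 km, from the table: ρ = 1.112 kg/m³.
Level flight ⇒ L = W = m·g = 53.9 × 9.81 = 528.76 N.
q = ½ρv² = ½ × 1.112 × 26.1² = 378.8 Pa.
Required CL = L/(qS) = 528.76/(378.8·1.09) = 1.281.
CD = 0.0442 + 0.0493 × 1.281² = 0.1251.
D = q·S·CD = 378.8 × 1.09 × 0.1251 = 51.63 N

D = 51.6 N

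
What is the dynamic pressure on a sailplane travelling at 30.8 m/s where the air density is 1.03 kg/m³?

q = ½ρv² = ½ × 1.03 × 30.8² = 489 Pa

q = 489 Pa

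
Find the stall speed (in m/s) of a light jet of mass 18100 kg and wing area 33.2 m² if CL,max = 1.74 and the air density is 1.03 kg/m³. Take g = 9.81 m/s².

Weight W = mg = 18100 × 9.81 = 1.776×10^5 N.
V_stall = √(2W/(ρ·S·CL,max)) = √(2 × 1.776×10^5 / (1.03 × 33.2 × 1.74))
V_stall = √5968 = 77.3 m/s

V_stall = 77.3 m/s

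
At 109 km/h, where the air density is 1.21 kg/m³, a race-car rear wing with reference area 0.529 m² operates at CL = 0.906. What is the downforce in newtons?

Convert speed: v = 109 km/h ÷ 3.6 = 30.28 m/s.
Dynamic pressure q = ½ρv² = ½ × 1.21 × 30.28² = 554.6 Pa.
L = q·S·CL = 554.6 × 0.529 × 0.906 = 266 N

L = 266 N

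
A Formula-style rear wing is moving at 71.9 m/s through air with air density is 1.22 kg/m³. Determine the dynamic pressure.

q = 3150 Pa

q = ½ρv² = ½ × 1.22 × 71.9² = 3150 Pa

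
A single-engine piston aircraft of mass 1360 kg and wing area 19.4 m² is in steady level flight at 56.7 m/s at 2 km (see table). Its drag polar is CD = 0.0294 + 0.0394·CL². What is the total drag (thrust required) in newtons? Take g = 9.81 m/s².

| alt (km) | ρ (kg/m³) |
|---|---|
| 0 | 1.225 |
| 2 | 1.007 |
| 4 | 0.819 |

D = 1150 N

At 2 km, from the table: ρ = 1.007 kg/m³.
Level flight ⇒ L = W = m·g = 1360 × 9.81 = 13342 N.
q = ½ρv² = ½ × 1.007 × 56.7² = 1619 Pa.
Required CL = L/(qS) = 13342/(1619·19.4) = 0.4249.
CD = 0.0294 + 0.0394 × 0.4249² = 0.03651.
D = q·S·CD = 1619 × 19.4 × 0.03651 = 1147 N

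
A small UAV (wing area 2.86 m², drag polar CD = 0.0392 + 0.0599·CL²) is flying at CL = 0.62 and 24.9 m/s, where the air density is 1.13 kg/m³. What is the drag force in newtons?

CD = 0.0392 + 0.0599 × 0.62² = 0.06223
D = ½ρv²S·CD = ½ × 1.13 × 24.9² × 2.86 × 0.06223 = 62.3 N

D = 62.3 N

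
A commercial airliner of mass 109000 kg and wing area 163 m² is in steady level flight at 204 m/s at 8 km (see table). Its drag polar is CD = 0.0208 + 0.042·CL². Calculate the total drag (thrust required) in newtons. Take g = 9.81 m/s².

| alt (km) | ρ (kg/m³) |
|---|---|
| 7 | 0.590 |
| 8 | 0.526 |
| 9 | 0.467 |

D = 64000 N

At 8 km, from the table: ρ = 0.526 kg/m³.
Level flight ⇒ L = W = m·g = 109000 × 9.81 = 1.0693×10^6 N.
q = ½ρv² = ½ × 0.526 × 204² = 10950 Pa.
CL = 2W/(ρv²S) = 2×1.0693×10^6/(0.526×204²×163) = 0.5994.
CD = 0.0208 + 0.042 × 0.5994² = 0.03589.
D = q·S·CD = 10950 × 163 × 0.03589 = 64030 N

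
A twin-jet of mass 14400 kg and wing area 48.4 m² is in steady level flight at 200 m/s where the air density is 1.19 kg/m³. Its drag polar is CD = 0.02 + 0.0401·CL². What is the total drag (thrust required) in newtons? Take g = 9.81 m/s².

In steady level flight, lift balances weight: W = mg = 14400 × 9.81 = 1.4126×10^5 N.
Dynamic pressure q = 0.5 × 1.19 × 200² = 23800 Pa.
CL = 2W/(ρv²S) = 2×1.4126×10^5/(1.19×200²×48.4) = 0.1226.
CD = 0.02 + 0.0401 × 0.1226² = 0.0206.
D = q·S·CD = 23800 × 48.4 × 0.0206 = 23730 N

D = 23700 N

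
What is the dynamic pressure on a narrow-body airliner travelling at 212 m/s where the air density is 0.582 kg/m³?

q = ½ρv² = ½ × 0.582 × 212² = 13100 Pa

q = 13100 Pa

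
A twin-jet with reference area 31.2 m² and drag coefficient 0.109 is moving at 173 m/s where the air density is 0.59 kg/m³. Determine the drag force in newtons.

Dynamic pressure q = ½ρv² = ½ × 0.59 × 173² = 8829 Pa.
D = q·S·CD = 8829 × 31.2 × 0.109 = 30000 N ≈ 30 kN

D = 30000 N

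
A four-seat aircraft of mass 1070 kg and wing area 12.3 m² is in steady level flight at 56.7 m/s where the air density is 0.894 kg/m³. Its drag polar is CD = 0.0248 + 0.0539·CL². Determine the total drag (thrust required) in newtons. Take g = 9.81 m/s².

Weight W = mg = 1070 × 9.81 = 10497 N; in level flight L = W.
Dynamic pressure q = 0.5 × 0.894 × 56.7² = 1437 Pa.
CL = W/(q·S) = 10497 / (1437 × 12.3) = 0.5938.
CD = 0.0248 + 0.0539 × 0.5938² = 0.04381.
D = q·S·CD = 1437 × 12.3 × 0.04381 = 774.3 N

D = 774 N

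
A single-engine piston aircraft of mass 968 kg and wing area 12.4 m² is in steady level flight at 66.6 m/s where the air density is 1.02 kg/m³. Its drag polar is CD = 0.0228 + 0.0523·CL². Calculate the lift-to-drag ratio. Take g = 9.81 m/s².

In steady level flight, lift balances weight: W = mg = 968 × 9.81 = 9496.1 N.
q = ½ρv² = ½ × 1.02 × 66.6² = 2262 Pa.
CL = 2W/(ρv²S) = 2×9496.1/(1.02×66.6²×12.4) = 0.3385.
CD = 0.0228 + 0.0523 × 0.3385² = 0.02879.
L/D = CL/CD = 0.3385 / 0.02879 = 11.8

L/D = 11.8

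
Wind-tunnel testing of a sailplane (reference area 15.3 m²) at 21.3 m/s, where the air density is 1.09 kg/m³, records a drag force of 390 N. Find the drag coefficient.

CD = 0.103

From D = ½ρv²S·CD, rearranging gives CD = 2D/(ρv²S).
CD = 2 × 390 / (1.09 × 21.3² × 15.3) = 0.103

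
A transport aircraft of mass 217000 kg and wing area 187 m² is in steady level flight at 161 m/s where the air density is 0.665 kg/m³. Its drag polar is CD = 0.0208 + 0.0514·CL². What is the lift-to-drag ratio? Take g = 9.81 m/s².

In steady level flight, lift balances weight: W = mg = 217000 × 9.81 = 2.1288×10^6 N.
Dynamic pressure q = 0.5 × 0.665 × 161² = 8619 Pa.
Required CL = L/(qS) = 2.1288×10^6/(8619·187) = 1.321.
CD = 0.0208 + 0.0514 × 1.321² = 0.1105.
L/D = CL/CD = 1.321 / 0.1105 = 12

L/D = 12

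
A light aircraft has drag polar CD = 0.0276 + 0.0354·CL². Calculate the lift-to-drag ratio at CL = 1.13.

CD = 0.0276 + 0.0354 × 1.13² = 0.0728
L/D = CL/CD = 1.13 / 0.0728 = 15.5

L/D = 15.5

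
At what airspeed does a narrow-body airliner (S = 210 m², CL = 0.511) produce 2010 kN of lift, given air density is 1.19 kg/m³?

v = 177 m/s

L = ½ρv²S·CL ⇒ v = √(2L/(ρ·S·CL))
v = √(2 × 2.01×10^6 / (1.19 × 210 × 0.511)) = √31480 = 177 m/s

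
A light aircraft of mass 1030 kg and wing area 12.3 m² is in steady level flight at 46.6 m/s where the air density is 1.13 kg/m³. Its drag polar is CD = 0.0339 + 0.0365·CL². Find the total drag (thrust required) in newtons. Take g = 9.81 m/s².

Level flight ⇒ L = W = m·g = 1030 × 9.81 = 10104 N.
Dynamic pressure q = 0.5 × 1.13 × 46.6² = 1227 Pa.
Required CL = L/(qS) = 10104/(1227·12.3) = 0.6695.
CD = 0.0339 + 0.0365 × 0.6695² = 0.05026.
D = q·S·CD = 1227 × 12.3 × 0.05026 = 758.5 N

D = 759 N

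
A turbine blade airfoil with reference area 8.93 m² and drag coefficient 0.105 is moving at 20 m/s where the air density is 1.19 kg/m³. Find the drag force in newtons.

Dynamic pressure q = ½ρv² = ½ × 1.19 × 20² = 238 Pa.
D = q·S·CD = 238 × 8.93 × 0.105 = 223 N

D = 223 N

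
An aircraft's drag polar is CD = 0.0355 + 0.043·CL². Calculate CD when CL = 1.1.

CD = 0.0355 + 0.043 × 1.1² = 0.0355 + 0.05203 = 0.0875

CD = 0.0875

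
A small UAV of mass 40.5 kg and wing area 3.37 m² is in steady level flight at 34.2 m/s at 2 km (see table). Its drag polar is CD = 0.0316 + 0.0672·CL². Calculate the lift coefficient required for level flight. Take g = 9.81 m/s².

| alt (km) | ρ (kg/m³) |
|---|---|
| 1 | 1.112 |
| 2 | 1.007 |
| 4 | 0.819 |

CL = 0.2

At 2 km, from the table: ρ = 1.007 kg/m³.
Weight W = mg = 40.5 × 9.81 = 397.31 N; in level flight L = W.
q = ½ρv² = ½ × 1.007 × 34.2² = 588.9 Pa.
Required CL = L/(qS) = 397.31/(588.9·3.37) = 0.2002.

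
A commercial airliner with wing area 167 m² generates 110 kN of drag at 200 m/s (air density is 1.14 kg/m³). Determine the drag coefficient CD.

From D = ½ρv²S·CD, rearranging gives CD = 2D/(ρv²S).
CD = 2 × 1.1×10^5 / (1.14 × 200² × 167) = 0.0289

CD = 0.0289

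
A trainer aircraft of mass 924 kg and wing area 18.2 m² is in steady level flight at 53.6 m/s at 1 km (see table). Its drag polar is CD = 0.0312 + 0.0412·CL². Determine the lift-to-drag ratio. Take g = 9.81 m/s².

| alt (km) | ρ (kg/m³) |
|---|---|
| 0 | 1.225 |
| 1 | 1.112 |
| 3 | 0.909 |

At 1 km, from the table: ρ = 1.112 kg/m³.
Level flight ⇒ L = W = m·g = 924 × 9.81 = 9064.4 N.
q = ½ρv² = ½ × 1.112 × 53.6² = 1597 Pa.
CL = W/(q·S) = 9064.4 / (1597 × 18.2) = 0.3118.
CD = 0.0312 + 0.0412 × 0.3118² = 0.03521.
L/D = CL/CD = 0.3118 / 0.03521 = 8.86

L/D = 8.86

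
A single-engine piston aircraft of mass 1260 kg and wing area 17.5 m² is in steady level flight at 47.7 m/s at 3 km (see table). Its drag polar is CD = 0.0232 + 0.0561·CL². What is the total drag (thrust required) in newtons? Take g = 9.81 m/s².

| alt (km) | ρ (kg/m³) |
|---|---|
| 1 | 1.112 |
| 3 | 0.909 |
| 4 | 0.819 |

At 3 km, from the table: ρ = 0.909 kg/m³.
Weight W = mg = 1260 × 9.81 = 12361 N; in level flight L = W.
Dynamic pressure q = 0.5 × 0.909 × 47.7² = 1034 Pa.
CL = W/(q·S) = 12361 / (1034 × 17.5) = 0.683.
CD = 0.0232 + 0.0561 × 0.683² = 0.04937.
D = q·S·CD = 1034 × 17.5 × 0.04937 = 893.5 N

D = 893 N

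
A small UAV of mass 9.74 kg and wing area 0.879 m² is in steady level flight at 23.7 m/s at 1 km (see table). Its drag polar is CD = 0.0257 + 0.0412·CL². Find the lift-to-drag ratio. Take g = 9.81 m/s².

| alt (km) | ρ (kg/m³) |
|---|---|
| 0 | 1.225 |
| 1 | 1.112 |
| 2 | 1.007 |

At 1 km, from the table: ρ = 1.112 kg/m³.
Weight W = mg = 9.74 × 9.81 = 95.549 N; in level flight L = W.
Dynamic pressure q = 0.5 × 1.112 × 23.7² = 312.3 Pa.
CL = 2W/(ρv²S) = 2×95.549/(1.112×23.7²×0.879) = 0.3481.
CD = 0.0257 + 0.0412 × 0.3481² = 0.03069.
L/D = CL/CD = 0.3481 / 0.03069 = 11.3

L/D = 11.3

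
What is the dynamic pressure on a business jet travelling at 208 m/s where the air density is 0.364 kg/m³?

q = 7870 Pa

q = ½ρv² = ½ × 0.364 × 208² = 7870 Pa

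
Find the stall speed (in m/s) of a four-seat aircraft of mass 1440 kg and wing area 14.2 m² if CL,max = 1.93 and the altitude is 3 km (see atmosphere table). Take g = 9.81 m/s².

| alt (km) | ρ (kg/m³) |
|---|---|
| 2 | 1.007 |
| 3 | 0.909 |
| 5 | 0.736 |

At 3 km, from the table: ρ = 0.909 kg/m³.
At stall, lift equals weight: L = W = m·g = 1440 × 9.81 = 14130 N.
V_stall = √(2W/(ρ·S·CL,max)) = √(2 × 14130 / (0.909 × 14.2 × 1.93))
V_stall = √1134 = 33.7 m/s

V_stall = 33.7 m/s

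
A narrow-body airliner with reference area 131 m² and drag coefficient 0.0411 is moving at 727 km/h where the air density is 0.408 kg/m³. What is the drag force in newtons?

D = 44800 N

Convert speed: v = 727 km/h ÷ 3.6 = 201.9 m/s.
D = ½ρv²S·CD = ½ × 0.408 × 201.9² × 131 × 0.0411 = 44800 N ≈ 44.8 kN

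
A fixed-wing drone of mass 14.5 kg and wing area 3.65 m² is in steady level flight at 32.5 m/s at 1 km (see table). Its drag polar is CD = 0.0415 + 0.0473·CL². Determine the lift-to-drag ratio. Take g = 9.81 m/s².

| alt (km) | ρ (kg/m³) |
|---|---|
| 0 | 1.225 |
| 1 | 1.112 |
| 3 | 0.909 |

At 1 km, from the table: ρ = 1.112 kg/m³.
Level flight ⇒ L = W = m·g = 14.5 × 9.81 = 142.25 N.
q = ½ρv² = ½ × 1.112 × 32.5² = 587.3 Pa.
Required CL = L/(qS) = 142.25/(587.3·3.65) = 0.06636.
CD = 0.0415 + 0.0473 × 0.06636² = 0.04171.
L/D = CL/CD = 0.06636 / 0.04171 = 1.59

L/D = 1.59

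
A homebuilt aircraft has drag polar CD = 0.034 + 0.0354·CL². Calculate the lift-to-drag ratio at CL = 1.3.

L/D = 13.9

CD = 0.034 + 0.0354 × 1.3² = 0.09383
L/D = CL/CD = 1.3 / 0.09383 = 13.9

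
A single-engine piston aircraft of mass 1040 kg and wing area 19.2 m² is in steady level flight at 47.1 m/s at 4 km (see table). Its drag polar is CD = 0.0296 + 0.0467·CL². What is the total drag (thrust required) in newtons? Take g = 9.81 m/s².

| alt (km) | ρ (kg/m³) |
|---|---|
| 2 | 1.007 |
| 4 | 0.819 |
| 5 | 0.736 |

At 4 km, from the table: ρ = 0.819 kg/m³.
Weight W = mg = 1040 × 9.81 = 10202 N; in level flight L = W.
q = ½ρv² = ½ × 0.819 × 47.1² = 908.4 Pa.
CL = W/(q·S) = 10202 / (908.4 × 19.2) = 0.5849.
CD = 0.0296 + 0.0467 × 0.5849² = 0.04558.
D = q·S·CD = 908.4 × 19.2 × 0.04558 = 795 N

D = 795 N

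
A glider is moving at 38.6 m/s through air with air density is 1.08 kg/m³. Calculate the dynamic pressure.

q = ½ρv² = ½ × 1.08 × 38.6² = 805 Pa

q = 805 Pa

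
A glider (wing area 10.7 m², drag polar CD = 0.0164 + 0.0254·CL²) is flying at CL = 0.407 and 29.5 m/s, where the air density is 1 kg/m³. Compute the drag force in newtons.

D = 95.9 N

CD = 0.0164 + 0.0254 × 0.407² = 0.02061
D = ½ρv²S·CD = ½ × 1 × 29.5² × 10.7 × 0.02061 = 95.9 N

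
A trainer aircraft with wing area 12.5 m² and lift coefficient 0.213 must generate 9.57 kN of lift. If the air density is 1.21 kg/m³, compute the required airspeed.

v = 77.1 m/s

L = ½ρv²S·CL ⇒ v = √(2L/(ρ·S·CL))
v = √(2 × 9570 / (1.21 × 12.5 × 0.213)) = √5941 = 77.1 m/s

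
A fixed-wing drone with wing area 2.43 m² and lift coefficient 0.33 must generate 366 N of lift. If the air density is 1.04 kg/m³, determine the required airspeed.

v = 29.6 m/s

L = ½ρv²S·CL ⇒ v = √(2L/(ρ·S·CL))
v = √(2 × 366 / (1.04 × 2.43 × 0.33)) = √877.7 = 29.6 m/s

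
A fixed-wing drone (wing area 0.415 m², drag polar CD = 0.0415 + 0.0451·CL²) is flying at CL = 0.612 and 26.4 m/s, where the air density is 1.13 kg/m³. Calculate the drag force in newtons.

D = 9.54 N

CD = 0.0415 + 0.0451 × 0.612² = 0.05839
D = ½ρv²S·CD = ½ × 1.13 × 26.4² × 0.415 × 0.05839 = 9.54 N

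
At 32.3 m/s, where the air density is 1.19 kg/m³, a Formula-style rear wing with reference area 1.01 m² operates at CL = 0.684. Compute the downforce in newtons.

L = 429 N

Dynamic pressure q = ½ρv² = ½ × 1.19 × 32.3² = 620.8 Pa.
L = q·S·CL = 620.8 × 1.01 × 0.684 = 429 N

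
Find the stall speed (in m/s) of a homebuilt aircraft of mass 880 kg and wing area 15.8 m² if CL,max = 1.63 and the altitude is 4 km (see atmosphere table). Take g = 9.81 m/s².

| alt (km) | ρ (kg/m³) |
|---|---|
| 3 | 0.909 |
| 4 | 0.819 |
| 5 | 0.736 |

V_stall = 28.6 m/s

At 4 km, from the table: ρ = 0.819 kg/m³.
At stall, lift equals weight: L = W = m·g = 880 × 9.81 = 8633 N.
From L = ½ρV²S·CL,max = W: V_stall = √(2W/(ρSCL,max)) = √(2·8633/(0.819·15.8·1.63))
V_stall = √818.6 = 28.6 m/s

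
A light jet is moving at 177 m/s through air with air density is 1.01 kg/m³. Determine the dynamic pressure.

q = 15800 Pa

q = ½ρv² = ½ × 1.01 × 177² = 15800 Pa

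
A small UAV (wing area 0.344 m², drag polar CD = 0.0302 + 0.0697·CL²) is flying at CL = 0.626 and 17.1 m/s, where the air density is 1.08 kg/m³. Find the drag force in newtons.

D = 3.12 N

CD = 0.0302 + 0.0697 × 0.626² = 0.05751
D = ½ρv²S·CD = ½ × 1.08 × 17.1² × 0.344 × 0.05751 = 3.12 N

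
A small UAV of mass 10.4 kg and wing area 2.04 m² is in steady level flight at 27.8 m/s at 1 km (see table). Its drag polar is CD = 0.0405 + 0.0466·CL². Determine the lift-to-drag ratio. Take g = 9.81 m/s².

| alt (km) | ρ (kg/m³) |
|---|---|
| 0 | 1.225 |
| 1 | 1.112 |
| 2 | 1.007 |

At 1 km, from the table: ρ = 1.112 kg/m³.
Level flight ⇒ L = W = m·g = 10.4 × 9.81 = 102.02 N.
Dynamic pressure q = 0.5 × 1.112 × 27.8² = 429.7 Pa.
CL = W/(q·S) = 102.02 / (429.7 × 2.04) = 0.1164.
CD = 0.0405 + 0.0466 × 0.1164² = 0.04113.
L/D = CL/CD = 0.1164 / 0.04113 = 2.83

L/D = 2.83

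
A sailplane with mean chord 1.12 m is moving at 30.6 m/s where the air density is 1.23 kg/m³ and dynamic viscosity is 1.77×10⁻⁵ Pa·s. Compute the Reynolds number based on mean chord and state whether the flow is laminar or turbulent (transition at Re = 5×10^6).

Re = ρ·v·c/μ = 1.23 × 30.6 × 1.12 / (1.77×10⁻⁵) = 2.38×10^6
Since 2.38×10^6 < 5×10^6, the flow is laminar.

Re = 2.38×10^6 (laminar)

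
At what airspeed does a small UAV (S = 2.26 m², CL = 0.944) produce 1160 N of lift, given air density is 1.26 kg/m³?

v = 29.4 m/s

L = ½ρv²S·CL ⇒ v = √(2L/(ρ·S·CL))
v = √(2 × 1160 / (1.26 × 2.26 × 0.944)) = √863.1 = 29.4 m/s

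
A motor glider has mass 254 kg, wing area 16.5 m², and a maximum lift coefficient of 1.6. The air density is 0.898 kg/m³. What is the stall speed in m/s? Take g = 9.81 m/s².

Stall occurs when L = W at CL,max. W = mg = 254 × 9.81 = 2492 N.
From L = ½ρV²S·CL,max = W: V_stall = √(2W/(ρSCL,max)) = √(2·2492/(0.898·16.5·1.6))
V_stall = √210.2 = 14.5 m/s

V_stall = 14.5 m/s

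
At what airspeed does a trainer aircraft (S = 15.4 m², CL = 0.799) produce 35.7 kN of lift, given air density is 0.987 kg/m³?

L = ½ρv²S·CL ⇒ v = √(2L/(ρ·S·CL))
v = √(2 × 35700 / (0.987 × 15.4 × 0.799)) = √5879 = 76.7 m/s

v = 76.7 m/s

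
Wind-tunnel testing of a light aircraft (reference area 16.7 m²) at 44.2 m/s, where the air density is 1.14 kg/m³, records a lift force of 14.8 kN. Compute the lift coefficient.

From L = ½ρv²S·CL, rearranging gives CL = 2L/(ρv²S).
CL = 2 × 14800 / (1.14 × 44.2² × 16.7) = 0.796

CL = 0.796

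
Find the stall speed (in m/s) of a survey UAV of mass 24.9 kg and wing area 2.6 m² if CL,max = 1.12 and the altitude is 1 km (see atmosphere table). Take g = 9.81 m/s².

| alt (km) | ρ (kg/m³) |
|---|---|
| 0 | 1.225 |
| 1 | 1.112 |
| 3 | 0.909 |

V_stall = 12.3 m/s

At 1 km, from the table: ρ = 1.112 kg/m³.
At stall, lift equals weight: L = W = m·g = 24.9 × 9.81 = 244.3 N.
V_stall = √(2W/(ρ·S·CL,max)) = √(2 × 244.3 / (1.112 × 2.6 × 1.12))
V_stall = √150.9 = 12.3 m/s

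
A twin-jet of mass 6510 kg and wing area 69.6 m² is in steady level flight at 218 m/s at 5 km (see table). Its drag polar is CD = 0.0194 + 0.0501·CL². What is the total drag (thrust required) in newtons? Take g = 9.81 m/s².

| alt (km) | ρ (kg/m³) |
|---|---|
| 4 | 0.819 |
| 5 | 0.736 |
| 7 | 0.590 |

At 5 km, from the table: ρ = 0.736 kg/m³.
Weight W = mg = 6510 × 9.81 = 63863 N; in level flight L = W.
Dynamic pressure q = 0.5 × 0.736 × 218² = 17490 Pa.
Required CL = L/(qS) = 63863/(17490·69.6) = 0.05247.
CD = 0.0194 + 0.0501 × 0.05247² = 0.01954.
D = q·S·CD = 17490 × 69.6 × 0.01954 = 23780 N

D = 23800 N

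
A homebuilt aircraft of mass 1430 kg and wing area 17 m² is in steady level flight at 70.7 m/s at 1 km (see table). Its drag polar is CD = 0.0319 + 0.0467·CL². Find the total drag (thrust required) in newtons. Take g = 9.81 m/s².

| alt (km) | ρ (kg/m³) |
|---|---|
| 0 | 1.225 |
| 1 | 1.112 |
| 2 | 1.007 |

At 1 km, from the table: ρ = 1.112 kg/m³.
In steady level flight, lift balances weight: W = mg = 1430 × 9.81 = 14028 N.
q = ½ρv² = ½ × 1.112 × 70.7² = 2779 Pa.
Required CL = L/(qS) = 14028/(2779·17) = 0.2969.
CD = 0.0319 + 0.0467 × 0.2969² = 0.03602.
D = q·S·CD = 2779 × 17 × 0.03602 = 1702 N

D = 1700 N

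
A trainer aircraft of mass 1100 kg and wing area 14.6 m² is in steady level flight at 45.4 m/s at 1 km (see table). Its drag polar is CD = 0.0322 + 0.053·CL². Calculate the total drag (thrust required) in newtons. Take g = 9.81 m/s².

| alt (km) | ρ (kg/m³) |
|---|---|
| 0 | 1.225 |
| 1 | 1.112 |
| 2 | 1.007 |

At 1 km, from the table: ρ = 1.112 kg/m³.
Level flight ⇒ L = W = m·g = 1100 × 9.81 = 10791 N.
q = ½ρv² = ½ × 1.112 × 45.4² = 1146 Pa.
CL = 2W/(ρv²S) = 2×10791/(1.112×45.4²×14.6) = 0.6449.
CD = 0.0322 + 0.053 × 0.6449² = 0.05425.
D = q·S·CD = 1146 × 14.6 × 0.05425 = 907.6 N

D = 908 N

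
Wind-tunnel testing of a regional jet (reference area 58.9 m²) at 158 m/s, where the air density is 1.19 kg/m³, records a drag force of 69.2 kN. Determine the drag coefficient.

From D = ½ρv²S·CD, rearranging gives CD = 2D/(ρv²S).
CD = 2 × 69200 / (1.19 × 158² × 58.9) = 0.0791

CD = 0.0791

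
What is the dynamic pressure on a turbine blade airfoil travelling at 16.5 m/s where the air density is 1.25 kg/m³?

q = ½ρv² = ½ × 1.25 × 16.5² = 170 Pa

q = 170 Pa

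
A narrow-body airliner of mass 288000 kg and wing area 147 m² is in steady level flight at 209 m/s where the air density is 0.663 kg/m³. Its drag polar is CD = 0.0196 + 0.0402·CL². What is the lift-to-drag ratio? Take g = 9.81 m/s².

L/D = 14.7

Weight W = mg = 288000 × 9.81 = 2.8253×10^6 N; in level flight L = W.
q = ½ρv² = ½ × 0.663 × 209² = 14480 Pa.
Required CL = L/(qS) = 2.8253×10^6/(14480·147) = 1.327.
CD = 0.0196 + 0.0402 × 1.327² = 0.09042.
L/D = CL/CD = 1.327 / 0.09042 = 14.7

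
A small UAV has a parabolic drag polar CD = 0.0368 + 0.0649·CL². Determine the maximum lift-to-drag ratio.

For CD = CD0 + K·CL², (L/D)max occurs at CL* = √(CD0/K) and equals 1/(2√(K·CD0)).
(L/D)max = 1/(2√(0.0649 × 0.0368)) = 1/(2 × 0.04887) = 10.2

(L/D)max = 10.2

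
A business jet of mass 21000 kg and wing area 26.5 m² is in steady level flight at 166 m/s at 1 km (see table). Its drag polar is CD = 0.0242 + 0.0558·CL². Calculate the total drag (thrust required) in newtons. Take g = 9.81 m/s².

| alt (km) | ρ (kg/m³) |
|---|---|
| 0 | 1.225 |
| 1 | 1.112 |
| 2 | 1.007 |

At 1 km, from the table: ρ = 1.112 kg/m³.
Level flight ⇒ L = W = m·g = 21000 × 9.81 = 2.0601×10^5 N.
Dynamic pressure q = 0.5 × 1.112 × 166² = 15320 Pa.
CL = 2W/(ρv²S) = 2×2.0601×10^5/(1.112×166²×26.5) = 0.5074.
CD = 0.0242 + 0.0558 × 0.5074² = 0.03857.
D = q·S·CD = 15320 × 26.5 × 0.03857 = 15660 N

D = 15700 N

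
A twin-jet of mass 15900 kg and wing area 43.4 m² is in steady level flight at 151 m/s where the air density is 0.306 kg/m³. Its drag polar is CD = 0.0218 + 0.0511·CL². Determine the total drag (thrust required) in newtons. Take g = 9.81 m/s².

D = 11500 N

Level flight ⇒ L = W = m·g = 15900 × 9.81 = 1.5598×10^5 N.
Dynamic pressure q = 0.5 × 0.306 × 151² = 3489 Pa.
CL = 2W/(ρv²S) = 2×1.5598×10^5/(0.306×151²×43.4) = 1.03.
CD = 0.0218 + 0.0511 × 1.03² = 0.07604.
D = q·S·CD = 3489 × 43.4 × 0.07604 = 11510 N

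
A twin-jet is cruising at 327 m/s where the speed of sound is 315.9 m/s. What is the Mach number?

M = 1.04

M = v/a = 327 / 315.9 = 1.04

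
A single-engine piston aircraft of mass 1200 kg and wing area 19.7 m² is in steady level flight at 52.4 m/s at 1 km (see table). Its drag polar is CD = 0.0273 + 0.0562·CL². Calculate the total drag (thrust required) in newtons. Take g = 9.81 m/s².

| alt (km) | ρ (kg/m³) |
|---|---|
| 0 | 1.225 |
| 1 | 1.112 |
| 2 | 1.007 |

D = 1080 N

At 1 km, from the table: ρ = 1.112 kg/m³.
Weight W = mg = 1200 × 9.81 = 11772 N; in level flight L = W.
q = ½ρv² = ½ × 1.112 × 52.4² = 1527 Pa.
CL = W/(q·S) = 11772 / (1527 × 19.7) = 0.3914.
CD = 0.0273 + 0.0562 × 0.3914² = 0.03591.
D = q·S·CD = 1527 × 19.7 × 0.03591 = 1080 N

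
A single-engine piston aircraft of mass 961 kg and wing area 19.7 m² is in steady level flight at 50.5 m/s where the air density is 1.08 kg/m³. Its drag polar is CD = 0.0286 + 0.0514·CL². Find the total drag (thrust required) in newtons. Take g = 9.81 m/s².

D = 944 N

Level flight ⇒ L = W = m·g = 961 × 9.81 = 9427.4 N.
Dynamic pressure q = 0.5 × 1.08 × 50.5² = 1377 Pa.
CL = W/(q·S) = 9427.4 / (1377 × 19.7) = 0.3475.
CD = 0.0286 + 0.0514 × 0.3475² = 0.03481.
D = q·S·CD = 1377 × 19.7 × 0.03481 = 944.3 N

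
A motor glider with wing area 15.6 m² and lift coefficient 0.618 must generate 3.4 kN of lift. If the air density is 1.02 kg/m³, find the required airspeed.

v = 26.3 m/s

L = ½ρv²S·CL ⇒ v = √(2L/(ρ·S·CL))
v = √(2 × 3400 / (1.02 × 15.6 × 0.618)) = √691.5 = 26.3 m/s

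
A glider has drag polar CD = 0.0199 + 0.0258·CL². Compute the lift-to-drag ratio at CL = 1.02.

CD = 0.0199 + 0.0258 × 1.02² = 0.04674
L/D = CL/CD = 1.02 / 0.04674 = 21.8

L/D = 21.8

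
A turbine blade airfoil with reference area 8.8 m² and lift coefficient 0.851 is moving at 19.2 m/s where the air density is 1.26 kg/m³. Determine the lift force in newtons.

L = ½ρv²S·CL = ½ × 1.26 × 19.2² × 8.8 × 0.851 = 1740 N

L = 1740 N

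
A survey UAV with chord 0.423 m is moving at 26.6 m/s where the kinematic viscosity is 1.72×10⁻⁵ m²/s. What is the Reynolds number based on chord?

Re = 6.54×10^5

Re = v·c/ν = 26.6 × 0.423 / (1.72×10⁻⁵) = 6.54×10^5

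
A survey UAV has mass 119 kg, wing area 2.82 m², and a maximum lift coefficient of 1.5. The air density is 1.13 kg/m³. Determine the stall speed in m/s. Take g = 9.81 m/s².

Stall occurs when L = W at CL,max. W = mg = 119 × 9.81 = 1167 N.
From L = ½ρV²S·CL,max = W: V_stall = √(2W/(ρSCL,max)) = √(2·1167/(1.13·2.82·1.5))
V_stall = √488.5 = 22.1 m/s

V_stall = 22.1 m/s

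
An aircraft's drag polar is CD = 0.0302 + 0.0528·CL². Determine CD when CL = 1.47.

CD = 0.0302 + 0.0528 × 1.47² = 0.0302 + 0.1141 = 0.144

CD = 0.144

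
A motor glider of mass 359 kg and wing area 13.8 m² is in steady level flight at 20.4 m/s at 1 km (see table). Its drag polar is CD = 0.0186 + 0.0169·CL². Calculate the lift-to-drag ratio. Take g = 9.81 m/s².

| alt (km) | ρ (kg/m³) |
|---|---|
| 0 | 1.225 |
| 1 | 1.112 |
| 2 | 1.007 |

L/D = 28.2

At 1 km, from the table: ρ = 1.112 kg/m³.
In steady level flight, lift balances weight: W = mg = 359 × 9.81 = 3521.8 N.
q = ½ρv² = ½ × 1.112 × 20.4² = 231.4 Pa.
CL = W/(q·S) = 3521.8 / (231.4 × 13.8) = 1.103.
CD = 0.0186 + 0.0169 × 1.103² = 0.03916.
L/D = CL/CD = 1.103 / 0.03916 = 28.2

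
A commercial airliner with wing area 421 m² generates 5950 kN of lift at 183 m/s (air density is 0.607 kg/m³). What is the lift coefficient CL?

CL = 1.39

From L = ½ρv²S·CL, rearranging gives CL = 2L/(ρv²S).
CL = 2 × 5.95×10^6 / (0.607 × 183² × 421) = 1.39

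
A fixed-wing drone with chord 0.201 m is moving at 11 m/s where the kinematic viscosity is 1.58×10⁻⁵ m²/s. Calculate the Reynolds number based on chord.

Re = 1.4×10^5

Re = v·c/ν = 11 × 0.201 / (1.58×10⁻⁵) = 1.4×10^5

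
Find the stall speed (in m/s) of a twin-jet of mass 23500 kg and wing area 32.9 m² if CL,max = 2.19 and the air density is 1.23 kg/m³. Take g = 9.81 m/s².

V_stall = 72.1 m/s

Stall occurs when L = W at CL,max. W = mg = 23500 × 9.81 = 2.305×10^5 N.
From L = ½ρV²S·CL,max = W: V_stall = √(2W/(ρSCL,max)) = √(2·2.305×10^5/(1.23·32.9·2.19))
V_stall = √5203 = 72.1 m/s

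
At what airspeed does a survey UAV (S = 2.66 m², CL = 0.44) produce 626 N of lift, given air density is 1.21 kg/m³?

v = 29.7 m/s

L = ½ρv²S·CL ⇒ v = √(2L/(ρ·S·CL))
v = √(2 × 626 / (1.21 × 2.66 × 0.44)) = √884.1 = 29.7 m/s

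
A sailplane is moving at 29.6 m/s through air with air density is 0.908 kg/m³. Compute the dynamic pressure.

q = ½ρv² = ½ × 0.908 × 29.6² = 398 Pa

q = 398 Pa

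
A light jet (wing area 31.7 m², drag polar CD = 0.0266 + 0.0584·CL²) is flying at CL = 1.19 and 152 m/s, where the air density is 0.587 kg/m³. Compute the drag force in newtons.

D = 23500 N

CD = 0.0266 + 0.0584 × 1.19² = 0.1093
D = ½ρv²S·CD = ½ × 0.587 × 152² × 31.7 × 0.1093 = 23500 N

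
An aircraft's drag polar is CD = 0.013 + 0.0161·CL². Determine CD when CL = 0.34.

CD = 0.013 + 0.0161 × 0.34² = 0.013 + 0.001861 = 0.0149

CD = 0.0149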